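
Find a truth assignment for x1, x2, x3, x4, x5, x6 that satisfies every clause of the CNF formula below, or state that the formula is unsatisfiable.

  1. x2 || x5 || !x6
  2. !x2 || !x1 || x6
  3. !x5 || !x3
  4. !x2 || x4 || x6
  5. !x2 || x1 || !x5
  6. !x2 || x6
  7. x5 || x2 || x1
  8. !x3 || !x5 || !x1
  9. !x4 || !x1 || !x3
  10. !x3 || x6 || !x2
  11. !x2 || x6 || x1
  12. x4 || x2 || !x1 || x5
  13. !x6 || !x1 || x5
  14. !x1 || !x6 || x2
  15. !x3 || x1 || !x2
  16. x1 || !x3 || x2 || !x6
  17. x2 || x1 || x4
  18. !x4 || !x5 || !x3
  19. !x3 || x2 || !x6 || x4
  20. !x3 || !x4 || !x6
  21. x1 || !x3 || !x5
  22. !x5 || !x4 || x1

Try x5 = false.
Try x2 = false.
(!x6) alone gives x6 = false.
(x1) alone gives x1 = true.
(x4) alone gives x4 = true.
(!x3) alone gives x3 = false.
This assignment satisfies each clause.

x1 ↦ true,  x2 ↦ false,  x3 ↦ false,  x4 ↦ true,  x5 ↦ false,  x6 ↦ false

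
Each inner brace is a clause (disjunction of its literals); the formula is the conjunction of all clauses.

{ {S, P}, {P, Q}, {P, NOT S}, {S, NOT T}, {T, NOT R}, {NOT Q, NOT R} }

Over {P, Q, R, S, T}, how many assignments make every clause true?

There are 2^5 = 32 truth assignments over (P, Q, R, S, T).
Split on S. With S = true, the clauses containing S are satisfied and NOT S drops from the rest; 5 of the 2^4 = 16 assignments to the other variables satisfy what remains.
With S = false, by the same count on the reduced clause set, 2 assignments work.
(One model: P=T, Q=F, R=F, S=F, T=F.)
Total: 5 + 2 = 7.

7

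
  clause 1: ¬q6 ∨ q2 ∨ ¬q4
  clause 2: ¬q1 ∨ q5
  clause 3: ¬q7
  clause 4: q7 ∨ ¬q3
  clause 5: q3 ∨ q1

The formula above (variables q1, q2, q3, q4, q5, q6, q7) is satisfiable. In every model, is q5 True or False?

Suppose q5 = False.
The clause (¬q1) is unit, so q1 = False.
The clause (¬q7) is unit, so q7 = False.
The clause (¬q3) is unit, so q3 = False.
Now (q3) is unsatisfied and unit — conflict.
So every satisfying assignment has q5 = True.

True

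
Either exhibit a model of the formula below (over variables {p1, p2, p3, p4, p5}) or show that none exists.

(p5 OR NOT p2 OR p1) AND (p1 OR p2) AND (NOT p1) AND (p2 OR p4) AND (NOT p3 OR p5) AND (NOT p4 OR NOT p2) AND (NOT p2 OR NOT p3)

p1: false; p2: true; p3: false; p4: false; p5: true

From the singleton clause (NOT p1), p1 = false.
From the singleton clause (p2), p2 = true.
From the singleton clause (p5), p5 = true.
From the singleton clause (NOT p4), p4 = false.
From the singleton clause (NOT p3), p3 = false.
Every clause now holds.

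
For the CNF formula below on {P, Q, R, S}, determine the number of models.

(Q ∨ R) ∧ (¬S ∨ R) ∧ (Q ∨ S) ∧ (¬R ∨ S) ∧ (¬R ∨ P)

4

There are 2^4 = 16 truth assignments over (P, Q, R, S).
Check each against the 5 clauses (columns in the order P, Q, R, S):
  F F F F  ✗ fails (Q ∨ R)
  F F F T  ✗ fails (Q ∨ R)
  F F T F  ✗ fails (Q ∨ S)
  F F T T  ✗ fails (¬R ∨ P)
  F T F F  ✓ satisfies all
  F T F T  ✗ fails (¬S ∨ R)
  F T T F  ✗ fails (¬R ∨ S)
  F T T T  ✗ fails (¬R ∨ P)
  T F F F  ✗ fails (Q ∨ R)
  T F F T  ✗ fails (Q ∨ R)
  T F T F  ✗ fails (Q ∨ S)
  T F T T  ✓ satisfies all
  T T F F  ✓ satisfies all
  T T F T  ✗ fails (¬S ∨ R)
  T T T F  ✗ fails (¬R ∨ S)
  T T T T  ✓ satisfies all
4 of the 16 rows are models.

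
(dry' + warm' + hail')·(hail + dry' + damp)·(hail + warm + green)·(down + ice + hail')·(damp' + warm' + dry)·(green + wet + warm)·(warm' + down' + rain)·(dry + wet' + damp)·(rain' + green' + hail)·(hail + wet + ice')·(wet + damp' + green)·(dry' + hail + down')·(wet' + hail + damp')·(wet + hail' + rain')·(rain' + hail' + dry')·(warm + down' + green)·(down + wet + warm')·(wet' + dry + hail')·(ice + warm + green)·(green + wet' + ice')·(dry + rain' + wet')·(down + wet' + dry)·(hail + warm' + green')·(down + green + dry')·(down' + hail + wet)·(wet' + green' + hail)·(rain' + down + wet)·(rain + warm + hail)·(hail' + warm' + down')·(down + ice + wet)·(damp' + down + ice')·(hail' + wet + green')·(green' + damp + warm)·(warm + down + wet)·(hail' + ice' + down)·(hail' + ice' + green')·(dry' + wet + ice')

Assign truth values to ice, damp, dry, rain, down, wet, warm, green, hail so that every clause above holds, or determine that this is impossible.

Try dry = 1.
Try warm = 0.
Try hail = 1.
The clause (rain') is unit, so rain = 0.
Try down = 1.
The clause (green) is unit, so green = 1.
The clause (wet) is unit, so wet = 1.
The clause (damp) is unit, so damp = 1.
The clause (ice') is unit, so ice = 0.
This assignment satisfies each clause.

ice=0, damp=1, dry=1, rain=0, down=1, wet=1, warm=0, green=1, hail=1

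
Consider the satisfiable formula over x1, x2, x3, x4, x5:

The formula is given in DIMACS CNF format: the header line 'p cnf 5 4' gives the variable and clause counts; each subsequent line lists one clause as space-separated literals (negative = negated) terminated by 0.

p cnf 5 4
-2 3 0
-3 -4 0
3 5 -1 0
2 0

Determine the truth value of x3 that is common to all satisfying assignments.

Suppose x3 = False.
Unit clause (¬x2) forces x2 = False.
That conflicts with the unit clause (x2).
So every satisfying assignment has x3 = True.

True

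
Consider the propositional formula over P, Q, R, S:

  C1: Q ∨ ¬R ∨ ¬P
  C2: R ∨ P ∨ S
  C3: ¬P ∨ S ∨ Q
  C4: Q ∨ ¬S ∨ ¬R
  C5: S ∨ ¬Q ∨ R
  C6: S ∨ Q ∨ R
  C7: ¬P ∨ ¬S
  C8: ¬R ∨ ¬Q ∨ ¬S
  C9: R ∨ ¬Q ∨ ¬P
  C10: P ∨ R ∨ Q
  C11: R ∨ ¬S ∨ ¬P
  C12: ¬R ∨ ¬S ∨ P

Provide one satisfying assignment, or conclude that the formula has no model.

Try P = False.
Try R = False.
(S) alone gives S = True.
(Q) alone gives Q = True.
Every clause now holds.

P: False,  Q: True,  R: False,  S: True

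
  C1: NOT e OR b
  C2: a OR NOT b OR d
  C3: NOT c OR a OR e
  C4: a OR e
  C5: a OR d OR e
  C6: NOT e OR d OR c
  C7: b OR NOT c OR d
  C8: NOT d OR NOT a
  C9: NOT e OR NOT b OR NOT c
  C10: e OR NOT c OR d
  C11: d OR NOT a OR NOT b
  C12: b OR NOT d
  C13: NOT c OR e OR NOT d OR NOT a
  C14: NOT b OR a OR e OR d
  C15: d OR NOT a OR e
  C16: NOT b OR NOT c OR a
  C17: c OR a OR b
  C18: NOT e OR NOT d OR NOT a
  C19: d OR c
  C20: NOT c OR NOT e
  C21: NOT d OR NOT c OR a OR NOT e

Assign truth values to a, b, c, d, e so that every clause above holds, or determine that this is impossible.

a: false,  b: true,  c: false,  d: true,  e: true

Case e = true:
(b) alone gives b = true.
(NOT c) alone gives c = false.
(d) alone gives d = true.
(NOT a) alone gives a = false.
All clauses are satisfied.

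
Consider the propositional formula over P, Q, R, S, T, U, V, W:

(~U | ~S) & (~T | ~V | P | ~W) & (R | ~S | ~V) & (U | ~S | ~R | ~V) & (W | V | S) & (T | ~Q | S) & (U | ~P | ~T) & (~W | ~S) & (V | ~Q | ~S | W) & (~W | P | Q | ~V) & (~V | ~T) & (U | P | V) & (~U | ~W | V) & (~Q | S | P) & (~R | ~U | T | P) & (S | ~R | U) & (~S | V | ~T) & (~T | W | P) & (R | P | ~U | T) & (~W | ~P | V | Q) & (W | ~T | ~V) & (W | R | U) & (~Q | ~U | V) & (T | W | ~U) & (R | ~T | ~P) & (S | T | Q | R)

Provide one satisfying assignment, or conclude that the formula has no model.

P: 1; Q: 0; R: 1; S: 0; T: 0; U: 1; V: 1; W: 1

Case U = 1:
The clause (~S) is unit, so S = 0.
Case W = 1:
The clause (V) is unit, so V = 1.
The clause (~T) is unit, so T = 0.
The clause (~Q) is unit, so Q = 0.
The clause (P) is unit, so P = 1.
The clause (R) is unit, so R = 1.
This assignment satisfies each clause.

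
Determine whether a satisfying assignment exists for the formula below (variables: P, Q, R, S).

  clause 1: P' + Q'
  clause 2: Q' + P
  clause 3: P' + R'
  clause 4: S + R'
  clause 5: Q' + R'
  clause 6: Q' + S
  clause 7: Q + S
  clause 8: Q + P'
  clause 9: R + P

Yes, satisfiable

Try P = 0.
The clause (Q') is unit, so Q = 0.
The clause (S) is unit, so S = 1.
The clause (R) is unit, so R = 1.
Every clause now holds.
A satisfying assignment: P: 0,  Q: 0,  R: 1,  S: 1.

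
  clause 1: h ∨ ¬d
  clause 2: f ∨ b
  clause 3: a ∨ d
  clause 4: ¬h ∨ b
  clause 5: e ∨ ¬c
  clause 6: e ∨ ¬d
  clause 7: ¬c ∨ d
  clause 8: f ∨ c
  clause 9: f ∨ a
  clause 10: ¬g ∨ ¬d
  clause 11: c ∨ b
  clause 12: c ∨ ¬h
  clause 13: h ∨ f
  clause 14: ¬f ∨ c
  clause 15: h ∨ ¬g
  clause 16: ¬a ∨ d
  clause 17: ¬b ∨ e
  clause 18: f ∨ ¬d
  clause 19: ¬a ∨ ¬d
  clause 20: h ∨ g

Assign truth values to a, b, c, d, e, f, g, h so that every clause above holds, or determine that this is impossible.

a: False, b: True, c: True, d: True, e: True, f: True, g: False, h: True

Case h = True:
Unit clause (b) forces b = True.
Unit clause (c) forces c = True.
Unit clause (e) forces e = True.
Unit clause (d) forces d = True.
Unit clause (¬g) forces g = False.
Unit clause (f) forces f = True.
Unit clause (¬a) forces a = False.
All clauses are satisfied.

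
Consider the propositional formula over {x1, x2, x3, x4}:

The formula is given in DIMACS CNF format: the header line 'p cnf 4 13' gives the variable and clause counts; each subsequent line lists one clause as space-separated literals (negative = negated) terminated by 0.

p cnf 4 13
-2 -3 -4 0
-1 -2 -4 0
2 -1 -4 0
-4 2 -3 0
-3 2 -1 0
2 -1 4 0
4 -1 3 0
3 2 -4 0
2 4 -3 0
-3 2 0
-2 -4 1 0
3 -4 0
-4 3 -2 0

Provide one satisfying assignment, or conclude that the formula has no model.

x1: False, x2: False, x3: False, x4: False

Try x3 = False.
The clause (¬x4) is unit, so x4 = False.
The clause (¬x1) is unit, so x1 = False.
All clauses hold; x2 can take either value.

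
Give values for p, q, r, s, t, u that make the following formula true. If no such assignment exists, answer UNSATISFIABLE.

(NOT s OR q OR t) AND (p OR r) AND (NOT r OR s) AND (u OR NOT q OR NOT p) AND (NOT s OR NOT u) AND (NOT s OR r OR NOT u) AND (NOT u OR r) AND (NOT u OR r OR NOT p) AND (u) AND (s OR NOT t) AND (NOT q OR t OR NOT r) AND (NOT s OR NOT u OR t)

UNSATISFIABLE

The clause (u) is unit, so u = true.
The clause (NOT s) is unit, so s = false.
The clause (NOT r) is unit, so r = false.
That conflicts with the unit clause (r).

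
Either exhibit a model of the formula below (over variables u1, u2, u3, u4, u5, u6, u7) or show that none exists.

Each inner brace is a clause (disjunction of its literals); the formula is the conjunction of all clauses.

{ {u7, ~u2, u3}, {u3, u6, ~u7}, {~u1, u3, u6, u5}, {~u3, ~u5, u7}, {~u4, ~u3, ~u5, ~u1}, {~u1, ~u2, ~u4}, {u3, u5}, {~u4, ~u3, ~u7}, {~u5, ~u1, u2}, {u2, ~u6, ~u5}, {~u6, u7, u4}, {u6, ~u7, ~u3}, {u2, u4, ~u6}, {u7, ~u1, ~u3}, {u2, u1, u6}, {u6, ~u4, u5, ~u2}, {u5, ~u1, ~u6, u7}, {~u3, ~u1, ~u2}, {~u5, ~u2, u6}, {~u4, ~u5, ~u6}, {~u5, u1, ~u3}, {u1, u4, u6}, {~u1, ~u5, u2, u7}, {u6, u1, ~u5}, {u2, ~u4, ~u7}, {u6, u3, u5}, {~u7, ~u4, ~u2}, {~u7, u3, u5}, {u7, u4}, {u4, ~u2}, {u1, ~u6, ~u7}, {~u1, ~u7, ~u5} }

u1: 0,  u2: 1,  u3: 1,  u4: 1,  u5: 0,  u6: 1,  u7: 0

Case u3 = 1:
Case u5 = 0:
Case u4 = 1:
The clause (~u7) is unit, so u7 = 0.
The clause (~u1) is unit, so u1 = 0.
Case u2 = 1:
The clause (u6) is unit, so u6 = 1.
All clauses are satisfied.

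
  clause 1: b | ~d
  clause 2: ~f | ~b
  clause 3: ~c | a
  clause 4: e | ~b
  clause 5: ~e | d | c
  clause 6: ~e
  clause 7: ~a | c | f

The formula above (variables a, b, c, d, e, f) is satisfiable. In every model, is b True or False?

False

Suppose b = 1.
From the singleton clause (~f), f = 0.
From the singleton clause (e), e = 1.
But (~e) is also a unit clause — contradiction.
So every satisfying assignment has b = False.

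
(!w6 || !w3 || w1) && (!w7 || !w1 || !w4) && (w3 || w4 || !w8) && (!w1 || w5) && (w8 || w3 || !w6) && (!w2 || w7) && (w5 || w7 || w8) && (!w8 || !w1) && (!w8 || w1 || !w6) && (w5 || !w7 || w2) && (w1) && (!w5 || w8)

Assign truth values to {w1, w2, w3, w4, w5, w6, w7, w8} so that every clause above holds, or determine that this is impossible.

(w1) alone gives w1 = true.
(w5) alone gives w5 = true.
(!w8) alone gives w8 = false.
That conflicts with the unit clause (w8).

UNSATISFIABLE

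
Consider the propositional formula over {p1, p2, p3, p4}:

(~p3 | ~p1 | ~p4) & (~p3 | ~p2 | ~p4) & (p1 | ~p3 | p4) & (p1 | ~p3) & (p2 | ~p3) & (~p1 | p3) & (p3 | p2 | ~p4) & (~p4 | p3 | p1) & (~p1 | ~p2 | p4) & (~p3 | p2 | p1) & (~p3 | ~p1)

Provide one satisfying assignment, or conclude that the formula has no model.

p1 ↦ 0; p2 ↦ 1; p3 ↦ 0; p4 ↦ 0

Case p1 = 0:
(~p3) alone gives p3 = 0.
(~p4) alone gives p4 = 0.
Every clause is now satisfied; p2 is unconstrained.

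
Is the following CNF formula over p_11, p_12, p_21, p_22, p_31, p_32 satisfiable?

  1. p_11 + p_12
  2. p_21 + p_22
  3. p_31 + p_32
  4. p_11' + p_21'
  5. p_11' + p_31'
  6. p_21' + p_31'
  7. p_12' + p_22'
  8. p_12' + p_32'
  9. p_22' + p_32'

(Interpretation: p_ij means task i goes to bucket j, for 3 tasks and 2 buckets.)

Suppose p_11 = 1.
The clause (p_21') is unit, so p_21 = 0.
The clause (p_22) is unit, so p_22 = 1.
The clause (p_31') is unit, so p_31 = 0.
The clause (p_32) is unit, so p_32 = 1.
But (p_32') is also a unit clause — contradiction.
So p_11 must be the other value — set p_11 = 0.
The clause (p_12) is unit, so p_12 = 1.
The clause (p_22') is unit, so p_22 = 0.
The clause (p_21) is unit, so p_21 = 1.
The clause (p_31') is unit, so p_31 = 0.
The clause (p_32) is unit, so p_32 = 1.
But (p_32') is also a unit clause — contradiction.
Both values of p_11 lead to a conflict.
No assignment satisfies every clause.

No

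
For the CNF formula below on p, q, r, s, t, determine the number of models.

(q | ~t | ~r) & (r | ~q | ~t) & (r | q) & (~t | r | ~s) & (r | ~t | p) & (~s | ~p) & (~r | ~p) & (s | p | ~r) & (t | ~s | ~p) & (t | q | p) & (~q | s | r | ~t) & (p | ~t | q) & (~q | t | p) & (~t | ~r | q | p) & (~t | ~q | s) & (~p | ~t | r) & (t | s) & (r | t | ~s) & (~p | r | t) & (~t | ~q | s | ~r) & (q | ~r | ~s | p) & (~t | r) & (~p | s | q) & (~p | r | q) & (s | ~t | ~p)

There are 2^5 = 32 truth assignments over (p, q, r, s, t).
Split on s. With s = 1, the clauses containing s are satisfied and ~s drops from the rest; 1 of the 2^4 = 16 assignments to the other variables satisfy what remains.
With s = 0, by the same count on the reduced clause set, 0 assignments work.
(One model: p=F, q=T, r=T, s=T, t=T.)
Total: 1 + 0 = 1.

1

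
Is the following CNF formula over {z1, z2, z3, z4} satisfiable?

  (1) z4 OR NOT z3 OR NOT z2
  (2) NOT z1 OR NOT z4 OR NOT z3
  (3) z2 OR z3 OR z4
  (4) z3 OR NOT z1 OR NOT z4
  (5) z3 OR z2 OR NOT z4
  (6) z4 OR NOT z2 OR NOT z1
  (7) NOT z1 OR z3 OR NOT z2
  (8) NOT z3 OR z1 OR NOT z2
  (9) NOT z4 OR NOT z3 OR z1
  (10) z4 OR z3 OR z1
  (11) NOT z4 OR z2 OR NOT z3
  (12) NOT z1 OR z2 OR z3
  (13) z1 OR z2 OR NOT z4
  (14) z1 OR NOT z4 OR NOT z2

Yes, satisfiable

Try z4 = false.
Try z3 = true.
(NOT z2) alone gives z2 = false.
All clauses hold; z1 can take either value.
A satisfying assignment: z1: true, z2: false, z3: true, z4: false.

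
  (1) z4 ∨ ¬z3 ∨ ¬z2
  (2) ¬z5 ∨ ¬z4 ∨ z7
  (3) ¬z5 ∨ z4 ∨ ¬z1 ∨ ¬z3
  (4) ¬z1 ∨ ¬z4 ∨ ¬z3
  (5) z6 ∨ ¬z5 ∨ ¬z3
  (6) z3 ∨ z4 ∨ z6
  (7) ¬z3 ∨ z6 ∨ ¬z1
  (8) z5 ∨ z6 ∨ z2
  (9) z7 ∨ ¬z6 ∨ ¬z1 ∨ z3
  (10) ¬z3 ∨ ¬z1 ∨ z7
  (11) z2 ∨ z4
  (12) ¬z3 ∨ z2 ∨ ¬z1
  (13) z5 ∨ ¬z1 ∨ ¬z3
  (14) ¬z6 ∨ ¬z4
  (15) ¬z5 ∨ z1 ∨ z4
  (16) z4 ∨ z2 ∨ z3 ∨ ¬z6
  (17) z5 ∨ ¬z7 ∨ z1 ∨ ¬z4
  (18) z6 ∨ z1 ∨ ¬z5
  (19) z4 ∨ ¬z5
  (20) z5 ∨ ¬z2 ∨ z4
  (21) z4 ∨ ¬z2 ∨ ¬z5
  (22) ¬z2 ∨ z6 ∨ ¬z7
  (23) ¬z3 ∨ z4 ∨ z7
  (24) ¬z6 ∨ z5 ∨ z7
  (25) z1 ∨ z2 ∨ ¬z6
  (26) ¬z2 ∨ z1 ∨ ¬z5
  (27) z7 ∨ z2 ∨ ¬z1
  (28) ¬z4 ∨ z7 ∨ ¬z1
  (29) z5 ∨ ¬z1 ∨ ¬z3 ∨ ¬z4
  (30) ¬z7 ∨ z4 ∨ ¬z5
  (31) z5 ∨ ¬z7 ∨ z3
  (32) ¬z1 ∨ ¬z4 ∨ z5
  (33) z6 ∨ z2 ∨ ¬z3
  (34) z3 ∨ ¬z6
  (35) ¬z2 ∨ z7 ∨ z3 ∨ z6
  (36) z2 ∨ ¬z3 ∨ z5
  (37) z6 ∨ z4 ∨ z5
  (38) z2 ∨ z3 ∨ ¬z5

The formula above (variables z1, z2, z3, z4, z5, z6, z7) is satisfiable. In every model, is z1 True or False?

False

Suppose z1 = True.
Case z4 = False:
(z2) alone gives z2 = True.
(¬z3) alone gives z3 = False.
(z6) alone gives z6 = True.
But (¬z6) is also a unit clause — contradiction.
Backtrack on z4: now try z4 = True.
(¬z3) alone gives z3 = False.
(¬z6) alone gives z6 = False.
(z7) alone gives z7 = True.
(¬z2) alone gives z2 = False.
(z5) alone gives z5 = True.
But (¬z5) is also a unit clause — contradiction.
Neither z4 = True nor z4 = False works.
So every satisfying assignment has z1 = False.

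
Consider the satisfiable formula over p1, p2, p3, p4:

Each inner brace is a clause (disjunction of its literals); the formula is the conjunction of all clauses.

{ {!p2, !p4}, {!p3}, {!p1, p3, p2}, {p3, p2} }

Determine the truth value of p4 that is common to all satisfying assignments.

Suppose p4 = true.
From the singleton clause (!p2), p2 = false.
From the singleton clause (!p3), p3 = false.
But (p3) is also a unit clause — contradiction.
So every satisfying assignment has p4 = False.

False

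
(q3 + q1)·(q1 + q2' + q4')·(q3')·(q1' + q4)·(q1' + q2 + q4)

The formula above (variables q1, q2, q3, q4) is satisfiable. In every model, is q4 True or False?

True

Suppose q4 = 0.
(q3') alone gives q3 = 0.
(q1) alone gives q1 = 1.
But (q1') is also a unit clause — contradiction.
So every satisfying assignment has q4 = True.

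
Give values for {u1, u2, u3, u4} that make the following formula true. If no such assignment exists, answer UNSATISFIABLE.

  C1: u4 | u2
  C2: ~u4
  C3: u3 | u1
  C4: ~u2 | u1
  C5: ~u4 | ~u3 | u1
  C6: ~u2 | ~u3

u1=1,  u2=1,  u3=0,  u4=0

The clause (~u4) is unit, so u4 = 0.
The clause (u2) is unit, so u2 = 1.
The clause (u1) is unit, so u1 = 1.
The clause (~u3) is unit, so u3 = 0.
This assignment satisfies each clause.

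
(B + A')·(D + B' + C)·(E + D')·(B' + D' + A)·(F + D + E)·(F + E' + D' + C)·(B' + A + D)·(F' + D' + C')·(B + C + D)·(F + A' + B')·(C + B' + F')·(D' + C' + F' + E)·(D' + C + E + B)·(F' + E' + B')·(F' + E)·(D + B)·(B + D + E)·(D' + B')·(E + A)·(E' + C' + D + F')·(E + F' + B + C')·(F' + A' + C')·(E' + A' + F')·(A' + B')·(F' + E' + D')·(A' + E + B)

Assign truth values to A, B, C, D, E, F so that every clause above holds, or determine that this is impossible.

A=0,  B=0,  C=1,  D=1,  E=1,  F=0

Try B = 0.
(A') alone gives A = 0.
(D) alone gives D = 1.
(E) alone gives E = 1.
(F') alone gives F = 0.
(C) alone gives C = 1.
Every clause now holds.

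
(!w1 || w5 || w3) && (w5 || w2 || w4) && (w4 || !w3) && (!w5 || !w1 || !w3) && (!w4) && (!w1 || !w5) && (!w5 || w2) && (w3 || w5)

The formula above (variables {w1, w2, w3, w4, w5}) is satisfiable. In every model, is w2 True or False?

True

Suppose w2 = false.
(!w4) alone gives w4 = false.
(w5) alone gives w5 = true.
That conflicts with the unit clause (!w5).
So every satisfying assignment has w2 = True.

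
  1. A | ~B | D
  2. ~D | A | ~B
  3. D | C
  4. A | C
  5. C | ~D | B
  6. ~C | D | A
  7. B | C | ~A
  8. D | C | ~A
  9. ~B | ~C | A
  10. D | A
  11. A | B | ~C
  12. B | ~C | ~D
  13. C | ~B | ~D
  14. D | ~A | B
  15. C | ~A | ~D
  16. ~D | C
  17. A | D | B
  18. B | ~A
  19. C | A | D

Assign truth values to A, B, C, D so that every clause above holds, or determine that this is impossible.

A: 1,  B: 1,  C: 1,  D: 1

Suppose D = 1.
Unit clause (C) forces C = 1.
Unit clause (B) forces B = 1.
Unit clause (A) forces A = 1.
Every clause now holds.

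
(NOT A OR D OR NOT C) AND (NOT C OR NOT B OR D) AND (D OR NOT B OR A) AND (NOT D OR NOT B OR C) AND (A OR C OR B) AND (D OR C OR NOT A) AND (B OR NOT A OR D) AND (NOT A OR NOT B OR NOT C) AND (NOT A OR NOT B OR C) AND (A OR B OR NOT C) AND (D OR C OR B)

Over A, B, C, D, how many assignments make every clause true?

3

There are 2^4 = 16 truth assignments over (A, B, C, D).
Split on D. With D = true, the clauses containing D are satisfied and NOT D drops from the rest; 3 of the 2^3 = 8 assignments to the other variables satisfy what remains.
With D = false, by the same count on the reduced clause set, 0 assignments work.
(One model: A=F, B=T, C=T, D=T.)
Total: 3 + 0 = 3.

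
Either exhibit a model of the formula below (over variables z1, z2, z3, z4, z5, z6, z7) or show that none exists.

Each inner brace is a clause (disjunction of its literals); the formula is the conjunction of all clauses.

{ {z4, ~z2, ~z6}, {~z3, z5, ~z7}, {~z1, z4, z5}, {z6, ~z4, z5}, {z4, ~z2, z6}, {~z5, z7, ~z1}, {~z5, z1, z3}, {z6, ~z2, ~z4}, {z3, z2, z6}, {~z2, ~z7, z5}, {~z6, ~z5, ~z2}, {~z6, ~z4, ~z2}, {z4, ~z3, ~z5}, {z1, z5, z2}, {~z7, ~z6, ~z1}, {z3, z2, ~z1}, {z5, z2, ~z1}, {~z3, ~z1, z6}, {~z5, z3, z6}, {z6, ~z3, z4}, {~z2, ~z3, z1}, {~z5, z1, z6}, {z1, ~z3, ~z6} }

UNSATISFIABLE

Case z4 = 1:
Case z6 = 1:
From the singleton clause (~z2), z2 = 0.
Case z1 = 1:
From the singleton clause (~z7), z7 = 0.
From the singleton clause (~z5), z5 = 0.
Now (z5) is unsatisfied and unit — conflict.
That branch fails; take z1 = 0 instead.
From the singleton clause (z5), z5 = 1.
From the singleton clause (z3), z3 = 1.
Now (~z3) is unsatisfied and unit — conflict.
Either choice for z1 ends in contradiction.
That branch fails; take z6 = 0 instead.
From the singleton clause (z5), z5 = 1.
From the singleton clause (~z2), z2 = 0.
From the singleton clause (z3), z3 = 1.
From the singleton clause (~z1), z1 = 0.
Now (z1) is unsatisfied and unit — conflict.
Either choice for z6 ends in contradiction.
That branch fails; take z4 = 0 instead.
Case z2 = 0:
Case z1 = 0:
From the singleton clause (z5), z5 = 1.
From the singleton clause (z3), z3 = 1.
Now (~z3) is unsatisfied and unit — conflict.
That branch fails; take z1 = 1 instead.
From the singleton clause (z5), z5 = 1.
From the singleton clause (z7), z7 = 1.
From the singleton clause (~z3), z3 = 0.
Now (z3) is unsatisfied and unit — conflict.
Either choice for z1 ends in contradiction.
That branch fails; take z2 = 1 instead.
From the singleton clause (~z6), z6 = 0.
Now (z6) is unsatisfied and unit — conflict.
Either choice for z2 ends in contradiction.
Either choice for z4 ends in contradiction.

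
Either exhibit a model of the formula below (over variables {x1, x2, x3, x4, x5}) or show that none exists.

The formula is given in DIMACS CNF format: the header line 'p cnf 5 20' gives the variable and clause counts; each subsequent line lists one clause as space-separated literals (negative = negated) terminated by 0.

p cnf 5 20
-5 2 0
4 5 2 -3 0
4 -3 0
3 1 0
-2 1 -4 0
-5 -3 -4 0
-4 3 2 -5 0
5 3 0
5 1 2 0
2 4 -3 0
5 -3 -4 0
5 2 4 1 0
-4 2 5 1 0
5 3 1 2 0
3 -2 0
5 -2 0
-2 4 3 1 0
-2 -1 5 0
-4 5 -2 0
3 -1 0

Suppose x5 = False.
(x3) alone gives x3 = True.
(x4) alone gives x4 = True.
That conflicts with the unit clause (¬x4).
Backtrack on x5: now try x5 = True.
(x2) alone gives x2 = True.
(x3) alone gives x3 = True.
(x4) alone gives x4 = True.
That conflicts with the unit clause (¬x4).
Neither x5 = True nor x5 = False works.

UNSATISFIABLE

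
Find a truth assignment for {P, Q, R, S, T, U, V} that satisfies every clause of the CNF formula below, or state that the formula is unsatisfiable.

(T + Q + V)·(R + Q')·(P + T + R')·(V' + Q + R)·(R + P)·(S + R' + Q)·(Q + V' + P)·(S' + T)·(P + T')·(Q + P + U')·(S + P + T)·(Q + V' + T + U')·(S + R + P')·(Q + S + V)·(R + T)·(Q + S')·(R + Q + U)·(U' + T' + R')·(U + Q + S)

Try R = 1.
Try P = 1.
Try S = 0.
From the singleton clause (Q), Q = 1.
Try U = 0.
All clauses hold; T, V can take either value.

P=1; Q=1; R=1; S=0; T=0; U=0; V=1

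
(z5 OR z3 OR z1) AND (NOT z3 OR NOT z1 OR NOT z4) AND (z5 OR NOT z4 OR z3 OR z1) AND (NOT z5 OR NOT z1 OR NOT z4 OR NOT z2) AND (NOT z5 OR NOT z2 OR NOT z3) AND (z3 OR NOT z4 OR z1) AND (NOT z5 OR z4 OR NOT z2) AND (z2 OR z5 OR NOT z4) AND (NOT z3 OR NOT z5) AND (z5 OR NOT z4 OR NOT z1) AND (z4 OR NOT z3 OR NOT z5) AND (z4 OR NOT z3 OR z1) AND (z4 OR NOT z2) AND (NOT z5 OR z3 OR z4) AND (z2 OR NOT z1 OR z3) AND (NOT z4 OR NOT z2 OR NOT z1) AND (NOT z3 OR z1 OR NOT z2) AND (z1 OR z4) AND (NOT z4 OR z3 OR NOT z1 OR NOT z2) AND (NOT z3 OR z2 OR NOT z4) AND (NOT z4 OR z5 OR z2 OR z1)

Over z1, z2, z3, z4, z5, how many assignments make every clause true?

1

There are 2^5 = 32 truth assignments over (z1, z2, z3, z4, z5).
Split on z5. With z5 = true, the clauses containing z5 are satisfied and NOT z5 drops from the rest; 0 of the 2^4 = 16 assignments to the other variables satisfy what remains.
With z5 = false, by the same count on the reduced clause set, 1 assignment works.
Total: 0 + 1 = 1.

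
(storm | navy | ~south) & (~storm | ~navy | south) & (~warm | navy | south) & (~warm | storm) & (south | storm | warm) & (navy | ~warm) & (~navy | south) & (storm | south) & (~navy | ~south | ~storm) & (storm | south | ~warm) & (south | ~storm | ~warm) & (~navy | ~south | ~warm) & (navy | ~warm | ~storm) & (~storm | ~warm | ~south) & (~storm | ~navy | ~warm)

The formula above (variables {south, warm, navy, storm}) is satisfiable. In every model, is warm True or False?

Suppose warm = 1.
Unit clause (storm) forces storm = 1.
Unit clause (navy) forces navy = 1.
But (~navy) is also a unit clause — contradiction.
So every satisfying assignment has warm = False.

False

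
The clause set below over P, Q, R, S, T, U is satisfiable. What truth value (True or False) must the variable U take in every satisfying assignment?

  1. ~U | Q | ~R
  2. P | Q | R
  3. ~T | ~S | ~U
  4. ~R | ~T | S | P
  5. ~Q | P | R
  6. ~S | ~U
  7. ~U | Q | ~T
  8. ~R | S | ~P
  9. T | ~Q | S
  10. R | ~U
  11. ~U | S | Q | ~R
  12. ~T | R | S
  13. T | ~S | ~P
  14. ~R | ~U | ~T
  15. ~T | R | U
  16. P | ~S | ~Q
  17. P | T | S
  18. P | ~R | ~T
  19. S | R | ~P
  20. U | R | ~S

False

Suppose U = 1.
(~S) alone gives S = 0.
(R) alone gives R = 1.
(Q) alone gives Q = 1.
(~P) alone gives P = 0.
(~T) alone gives T = 0.
That conflicts with the unit clause (T).
So every satisfying assignment has U = False.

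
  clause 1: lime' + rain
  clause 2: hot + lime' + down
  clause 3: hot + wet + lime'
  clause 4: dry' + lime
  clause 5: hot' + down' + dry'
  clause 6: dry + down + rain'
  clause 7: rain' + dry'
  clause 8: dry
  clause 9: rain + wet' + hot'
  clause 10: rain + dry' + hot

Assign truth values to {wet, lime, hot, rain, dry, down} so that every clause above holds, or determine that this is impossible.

UNSATISFIABLE

From the singleton clause (dry), dry = 1.
From the singleton clause (lime), lime = 1.
From the singleton clause (rain), rain = 1.
But (rain') is also a unit clause — contradiction.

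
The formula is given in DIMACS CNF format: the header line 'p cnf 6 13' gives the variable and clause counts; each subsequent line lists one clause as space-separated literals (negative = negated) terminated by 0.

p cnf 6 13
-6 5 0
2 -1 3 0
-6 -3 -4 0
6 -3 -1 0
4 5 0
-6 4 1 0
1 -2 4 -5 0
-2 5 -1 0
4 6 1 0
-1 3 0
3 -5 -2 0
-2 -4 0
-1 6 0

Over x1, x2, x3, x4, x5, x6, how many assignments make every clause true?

There are 2^6 = 64 truth assignments over (x1, x2, x3, x4, x5, x6).
Split on x6. With x6 = True, the clauses containing x6 are satisfied and ¬x6 drops from the rest; 3 of the 2^5 = 32 assignments to the other variables satisfy what remains.
With x6 = False, by the same count on the reduced clause set, 4 assignments work.
(One model: x1=F, x2=F, x3=F, x4=T, x5=F, x6=F.)
Total: 3 + 4 = 7.

7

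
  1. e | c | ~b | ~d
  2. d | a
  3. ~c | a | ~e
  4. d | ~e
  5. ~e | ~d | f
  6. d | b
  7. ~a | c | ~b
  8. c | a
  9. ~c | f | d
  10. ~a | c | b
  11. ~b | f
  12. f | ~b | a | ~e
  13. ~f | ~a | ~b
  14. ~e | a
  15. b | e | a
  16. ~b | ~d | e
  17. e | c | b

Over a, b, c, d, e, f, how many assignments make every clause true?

There are 2^6 = 64 truth assignments over (a, b, c, d, e, f).
Split on b. With b = 1, the clauses containing b are satisfied and ~b drops from the rest; 0 of the 2^5 = 32 assignments to the other variables satisfy what remains.
With b = 0, by the same count on the reduced clause set, 3 assignments work.
(One model: a=T, b=F, c=T, d=T, e=F, f=F.)
Total: 0 + 3 = 3.

3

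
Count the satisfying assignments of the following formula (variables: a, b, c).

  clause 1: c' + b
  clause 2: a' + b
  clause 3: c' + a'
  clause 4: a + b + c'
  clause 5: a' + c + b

There are 2^3 = 8 truth assignments over (a, b, c).
Check each against the 5 clauses (columns in the order a, b, c):
  F F F  ✓ satisfies all
  F F T  ✗ fails (c' + b)
  F T F  ✓ satisfies all
  F T T  ✓ satisfies all
  T F F  ✗ fails (a' + b)
  T F T  ✗ fails (c' + b)
  T T F  ✓ satisfies all
  T T T  ✗ fails (c' + a')
4 of the 8 rows are models.

4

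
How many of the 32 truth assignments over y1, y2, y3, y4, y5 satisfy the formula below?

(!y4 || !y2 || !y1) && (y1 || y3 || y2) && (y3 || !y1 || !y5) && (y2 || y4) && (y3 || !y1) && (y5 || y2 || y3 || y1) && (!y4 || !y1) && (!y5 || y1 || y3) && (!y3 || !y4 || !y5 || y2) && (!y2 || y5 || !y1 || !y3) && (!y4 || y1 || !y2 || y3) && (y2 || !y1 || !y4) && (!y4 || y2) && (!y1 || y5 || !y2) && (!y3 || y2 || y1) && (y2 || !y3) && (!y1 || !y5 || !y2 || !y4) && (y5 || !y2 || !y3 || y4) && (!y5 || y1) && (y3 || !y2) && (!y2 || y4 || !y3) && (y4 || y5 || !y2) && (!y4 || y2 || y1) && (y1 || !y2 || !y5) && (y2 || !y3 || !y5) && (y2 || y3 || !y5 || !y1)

There are 2^5 = 32 truth assignments over (y1, y2, y3, y4, y5).
Split on y3. With y3 = true, the clauses containing y3 are satisfied and !y3 drops from the rest; 1 of the 2^4 = 16 assignments to the other variables satisfy what remains.
With y3 = false, by the same count on the reduced clause set, 0 assignments work.
Total: 1 + 0 = 1.

1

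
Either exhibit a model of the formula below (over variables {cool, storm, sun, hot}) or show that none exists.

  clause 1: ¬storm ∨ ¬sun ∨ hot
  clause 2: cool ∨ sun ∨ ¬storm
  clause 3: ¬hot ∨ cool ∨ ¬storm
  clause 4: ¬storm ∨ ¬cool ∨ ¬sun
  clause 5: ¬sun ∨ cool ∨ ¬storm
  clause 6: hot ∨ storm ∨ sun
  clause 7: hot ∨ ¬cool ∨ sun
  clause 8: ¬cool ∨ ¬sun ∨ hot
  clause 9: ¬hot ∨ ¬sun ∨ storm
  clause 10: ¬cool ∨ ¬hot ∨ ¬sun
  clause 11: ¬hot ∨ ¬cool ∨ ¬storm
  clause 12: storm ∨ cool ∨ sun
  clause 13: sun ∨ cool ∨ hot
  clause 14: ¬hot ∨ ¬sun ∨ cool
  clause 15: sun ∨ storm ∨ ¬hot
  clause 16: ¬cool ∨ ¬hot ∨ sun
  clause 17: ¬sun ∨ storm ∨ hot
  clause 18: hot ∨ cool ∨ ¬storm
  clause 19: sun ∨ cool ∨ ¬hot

Suppose storm = False.
Suppose hot = True.
Unit clause (¬sun) forces sun = False.
Now (sun) is unsatisfied and unit — conflict.
So hot must be the other value — set hot = False.
Unit clause (sun) forces sun = True.
Now (¬sun) is unsatisfied and unit — conflict.
Both values of hot lead to a conflict.
So storm must be the other value — set storm = True.
Suppose sun = False.
Unit clause (cool) forces cool = True.
Unit clause (hot) forces hot = True.
Now (¬hot) is unsatisfied and unit — conflict.
So sun must be the other value — set sun = True.
Unit clause (hot) forces hot = True.
Unit clause (cool) forces cool = True.
Now (¬cool) is unsatisfied and unit — conflict.
Both values of sun lead to a conflict.
Both values of storm lead to a conflict.

UNSATISFIABLE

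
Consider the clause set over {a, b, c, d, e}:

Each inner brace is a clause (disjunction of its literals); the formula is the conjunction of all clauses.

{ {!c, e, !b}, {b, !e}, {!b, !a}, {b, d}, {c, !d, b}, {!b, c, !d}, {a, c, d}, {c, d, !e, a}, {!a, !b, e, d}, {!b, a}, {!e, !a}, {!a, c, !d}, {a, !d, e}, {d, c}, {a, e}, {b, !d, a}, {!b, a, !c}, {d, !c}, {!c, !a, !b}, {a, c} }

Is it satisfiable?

Satisfiable

Suppose b = false.
Unit clause (!e) forces e = false.
Unit clause (d) forces d = true.
Unit clause (c) forces c = true.
Unit clause (a) forces a = true.
This assignment satisfies each clause.
A satisfying assignment: a=true; b=false; c=true; d=true; e=false.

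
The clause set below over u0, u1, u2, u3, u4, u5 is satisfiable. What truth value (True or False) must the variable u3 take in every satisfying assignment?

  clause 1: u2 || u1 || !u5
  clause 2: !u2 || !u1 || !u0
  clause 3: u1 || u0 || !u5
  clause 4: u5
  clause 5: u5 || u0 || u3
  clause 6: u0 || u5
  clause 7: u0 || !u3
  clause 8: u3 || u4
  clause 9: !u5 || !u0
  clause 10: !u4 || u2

False

Suppose u3 = true.
Unit clause (u5) forces u5 = true.
Unit clause (u0) forces u0 = true.
Now (!u0) is unsatisfied and unit — conflict.
So every satisfying assignment has u3 = False.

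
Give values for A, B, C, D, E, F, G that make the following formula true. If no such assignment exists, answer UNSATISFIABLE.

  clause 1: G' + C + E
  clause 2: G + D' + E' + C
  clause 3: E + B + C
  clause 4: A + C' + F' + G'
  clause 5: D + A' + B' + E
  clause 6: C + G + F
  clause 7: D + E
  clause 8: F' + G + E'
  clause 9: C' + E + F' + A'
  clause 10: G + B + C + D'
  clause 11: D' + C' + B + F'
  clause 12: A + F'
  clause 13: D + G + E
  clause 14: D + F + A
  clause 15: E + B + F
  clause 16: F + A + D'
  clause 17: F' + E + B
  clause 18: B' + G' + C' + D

Case D = 1:
Case A = 1:
Case G = 0:
Case E = 1:
(C) alone gives C = 1.
(F') alone gives F = 0.
No clause remains; B is free.

A: 1, B: 1, C: 1, D: 1, E: 1, F: 0, G: 0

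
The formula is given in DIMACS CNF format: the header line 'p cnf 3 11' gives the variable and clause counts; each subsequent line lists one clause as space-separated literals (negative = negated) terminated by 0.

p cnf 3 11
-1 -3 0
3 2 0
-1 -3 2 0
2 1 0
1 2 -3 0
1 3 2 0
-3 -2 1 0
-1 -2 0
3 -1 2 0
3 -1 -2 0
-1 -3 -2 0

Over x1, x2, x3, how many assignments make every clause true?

There are 2^3 = 8 truth assignments over (x1, x2, x3).
Split on x3. With x3 = True, the clauses containing x3 are satisfied and ¬x3 drops from the rest; 0 of the 2^2 = 4 assignments to the other variables satisfy what remains.
With x3 = False, by the same count on the reduced clause set, 1 assignment works.
(One model: x1=F, x2=T, x3=F.)
Total: 0 + 1 = 1.

1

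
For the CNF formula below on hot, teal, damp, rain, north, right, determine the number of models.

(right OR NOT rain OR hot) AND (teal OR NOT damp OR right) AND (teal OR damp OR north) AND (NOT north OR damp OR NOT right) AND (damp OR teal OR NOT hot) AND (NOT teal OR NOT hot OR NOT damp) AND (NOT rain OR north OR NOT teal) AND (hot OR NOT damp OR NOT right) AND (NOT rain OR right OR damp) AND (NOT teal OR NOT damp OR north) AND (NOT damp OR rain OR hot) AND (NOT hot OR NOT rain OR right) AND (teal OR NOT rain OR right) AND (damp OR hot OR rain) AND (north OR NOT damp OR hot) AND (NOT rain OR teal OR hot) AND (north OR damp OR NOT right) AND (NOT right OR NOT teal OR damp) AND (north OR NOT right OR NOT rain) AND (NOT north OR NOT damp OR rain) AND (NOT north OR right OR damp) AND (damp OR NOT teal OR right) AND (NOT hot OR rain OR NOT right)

1

There are 2^6 = 64 truth assignments over (hot, teal, damp, rain, north, right).
Split on teal. With teal = true, the clauses containing teal are satisfied and NOT teal drops from the rest; 0 of the 2^5 = 32 assignments to the other variables satisfy what remains.
With teal = false, by the same count on the reduced clause set, 1 assignment works.
(One model: hot=T, teal=F, damp=T, rain=T, north=T, right=T.)
Total: 0 + 1 = 1.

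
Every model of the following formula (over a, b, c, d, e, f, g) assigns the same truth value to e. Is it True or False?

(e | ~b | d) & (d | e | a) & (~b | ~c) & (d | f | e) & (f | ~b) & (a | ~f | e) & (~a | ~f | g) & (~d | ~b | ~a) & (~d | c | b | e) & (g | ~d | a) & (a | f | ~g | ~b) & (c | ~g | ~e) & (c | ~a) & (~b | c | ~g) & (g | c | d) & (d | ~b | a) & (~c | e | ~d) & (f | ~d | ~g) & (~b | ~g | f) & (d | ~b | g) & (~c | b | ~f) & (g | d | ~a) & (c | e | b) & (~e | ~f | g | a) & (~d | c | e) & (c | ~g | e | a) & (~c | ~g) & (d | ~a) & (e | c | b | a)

True

Suppose e = 0.
Try b = 0.
(c) alone gives c = 1.
(~d) alone gives d = 0.
(a) alone gives a = 1.
But (~a) is also a unit clause — contradiction.
So b must be the other value — set b = 1.
(d) alone gives d = 1.
(~c) alone gives c = 0.
But (c) is also a unit clause — contradiction.
Either choice for b ends in contradiction.
So every satisfying assignment has e = True.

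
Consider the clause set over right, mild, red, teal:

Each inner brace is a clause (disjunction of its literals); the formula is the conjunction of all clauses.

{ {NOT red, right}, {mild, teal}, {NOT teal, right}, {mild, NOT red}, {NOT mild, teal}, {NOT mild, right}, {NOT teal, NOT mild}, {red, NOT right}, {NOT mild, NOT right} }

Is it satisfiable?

Try red = false.
Unit clause (NOT right) forces right = false.
Unit clause (NOT teal) forces teal = false.
Unit clause (mild) forces mild = true.
Now (NOT mild) is unsatisfied and unit — conflict.
That branch fails; take red = true instead.
Unit clause (right) forces right = true.
Unit clause (mild) forces mild = true.
Now (NOT mild) is unsatisfied and unit — conflict.
Both values of red lead to a conflict.
No assignment satisfies every clause.

Unsatisfiable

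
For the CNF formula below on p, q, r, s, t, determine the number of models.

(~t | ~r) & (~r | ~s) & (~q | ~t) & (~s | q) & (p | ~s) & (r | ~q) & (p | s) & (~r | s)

2

There are 2^5 = 32 truth assignments over (p, q, r, s, t).
Split on r. With r = 1, the clauses containing r are satisfied and ~r drops from the rest; 0 of the 2^4 = 16 assignments to the other variables satisfy what remains.
With r = 0, by the same count on the reduced clause set, 2 assignments work.
Total: 0 + 2 = 2.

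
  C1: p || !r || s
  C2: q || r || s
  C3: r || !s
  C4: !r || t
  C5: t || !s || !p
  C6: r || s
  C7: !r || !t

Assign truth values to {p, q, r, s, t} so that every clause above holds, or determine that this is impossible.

Case r = true:
(t) alone gives t = true.
That conflicts with the unit clause (!t).
So r must be the other value — set r = false.
(!s) alone gives s = false.
That conflicts with the unit clause (s).
Both values of r lead to a conflict.

UNSATISFIABLE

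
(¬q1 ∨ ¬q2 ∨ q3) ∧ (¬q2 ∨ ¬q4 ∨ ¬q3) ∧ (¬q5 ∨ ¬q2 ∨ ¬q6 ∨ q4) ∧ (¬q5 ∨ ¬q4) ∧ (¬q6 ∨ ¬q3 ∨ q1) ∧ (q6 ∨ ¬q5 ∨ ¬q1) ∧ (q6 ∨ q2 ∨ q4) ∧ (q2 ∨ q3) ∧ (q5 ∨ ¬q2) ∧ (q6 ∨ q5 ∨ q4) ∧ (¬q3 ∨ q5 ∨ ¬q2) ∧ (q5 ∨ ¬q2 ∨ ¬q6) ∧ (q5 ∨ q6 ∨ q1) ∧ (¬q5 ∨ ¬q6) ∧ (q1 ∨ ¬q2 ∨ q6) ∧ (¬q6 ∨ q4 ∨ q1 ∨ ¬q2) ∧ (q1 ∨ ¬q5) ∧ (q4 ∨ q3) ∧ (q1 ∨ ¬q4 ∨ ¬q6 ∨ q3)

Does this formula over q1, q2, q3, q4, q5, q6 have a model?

Case q5 = False:
(¬q2) alone gives q2 = False.
(q3) alone gives q3 = True.
Case q6 = True:
(q1) alone gives q1 = True.
Every clause is now satisfied; q4 is unconstrained.
A satisfying assignment: q1 ↦ True,  q2 ↦ False,  q3 ↦ True,  q4 ↦ True,  q5 ↦ False,  q6 ↦ True.

Yes, satisfiable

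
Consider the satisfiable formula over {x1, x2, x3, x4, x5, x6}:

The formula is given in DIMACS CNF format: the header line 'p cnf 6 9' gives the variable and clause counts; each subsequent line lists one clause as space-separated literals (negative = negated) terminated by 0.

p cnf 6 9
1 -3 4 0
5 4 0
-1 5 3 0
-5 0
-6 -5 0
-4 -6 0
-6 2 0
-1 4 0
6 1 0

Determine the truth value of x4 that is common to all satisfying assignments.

Suppose x4 = False.
Unit clause (x5) forces x5 = True.
That conflicts with the unit clause (¬x5).
So every satisfying assignment has x4 = True.

True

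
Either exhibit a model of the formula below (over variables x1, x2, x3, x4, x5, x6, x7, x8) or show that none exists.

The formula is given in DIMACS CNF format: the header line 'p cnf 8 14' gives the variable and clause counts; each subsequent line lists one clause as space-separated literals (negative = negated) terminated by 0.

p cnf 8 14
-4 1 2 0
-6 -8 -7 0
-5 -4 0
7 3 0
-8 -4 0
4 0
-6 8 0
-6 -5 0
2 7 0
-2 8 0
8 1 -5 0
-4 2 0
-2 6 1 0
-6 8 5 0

UNSATISFIABLE

From the singleton clause (x4), x4 = True.
From the singleton clause (¬x5), x5 = False.
From the singleton clause (¬x8), x8 = False.
From the singleton clause (¬x6), x6 = False.
From the singleton clause (¬x2), x2 = False.
That conflicts with the unit clause (x2).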